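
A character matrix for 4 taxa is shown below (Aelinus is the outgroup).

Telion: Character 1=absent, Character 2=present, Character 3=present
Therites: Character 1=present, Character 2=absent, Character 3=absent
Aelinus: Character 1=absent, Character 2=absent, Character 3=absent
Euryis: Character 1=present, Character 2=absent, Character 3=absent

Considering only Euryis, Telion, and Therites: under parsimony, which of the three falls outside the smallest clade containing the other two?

The outgroup has state 'absent' for every character, so 'present' is the derived state throughout.
Character 1: derived state 'present' in Euryis and Therites only — synapomorphy for {Euryis, Therites}.
Character 2 (derived state 'present') is unique to Telion (autapomorphy; uninformative for grouping).
Character 3 (derived state 'present') is unique to Telion (autapomorphy; uninformative for grouping).
Most parsimonious ingroup topology: ((Euryis,Therites),Telion).
Therites and Euryis share a more recent common ancestor with each other than either does with Telion, so Telion is the least closely related of the three.

Telion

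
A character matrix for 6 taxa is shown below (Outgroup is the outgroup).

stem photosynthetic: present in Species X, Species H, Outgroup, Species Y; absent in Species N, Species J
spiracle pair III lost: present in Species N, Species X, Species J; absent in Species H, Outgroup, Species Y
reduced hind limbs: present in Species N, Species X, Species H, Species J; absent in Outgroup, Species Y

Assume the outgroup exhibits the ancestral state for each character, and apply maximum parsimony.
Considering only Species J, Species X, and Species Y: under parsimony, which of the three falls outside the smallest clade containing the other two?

Species Y

Character polarity is set by the outgroup: the derived state is whichever differs from the outgroup's state, so for stem photosynthetic the derived state is 'absent', and for the remaining characters it is 'present'.
stem photosynthetic (derived state 'absent') is shared by Species J and Species N — a synapomorphy uniting that clade.
spiracle pair III lost: derived state 'present' in Species J, Species N, and Species X only — synapomorphy for {Species J, Species N, Species X}.
reduced hind limbs (derived state 'present') is shared by Species H, Species J, Species N, and Species X — a synapomorphy uniting that clade.
Most parsimonious ingroup topology: (Species Y,(((Species N,Species J),Species X),Species H)).
Species X and Species J share a more recent common ancestor with each other than either does with Species Y, so Species Y is the least closely related of the three.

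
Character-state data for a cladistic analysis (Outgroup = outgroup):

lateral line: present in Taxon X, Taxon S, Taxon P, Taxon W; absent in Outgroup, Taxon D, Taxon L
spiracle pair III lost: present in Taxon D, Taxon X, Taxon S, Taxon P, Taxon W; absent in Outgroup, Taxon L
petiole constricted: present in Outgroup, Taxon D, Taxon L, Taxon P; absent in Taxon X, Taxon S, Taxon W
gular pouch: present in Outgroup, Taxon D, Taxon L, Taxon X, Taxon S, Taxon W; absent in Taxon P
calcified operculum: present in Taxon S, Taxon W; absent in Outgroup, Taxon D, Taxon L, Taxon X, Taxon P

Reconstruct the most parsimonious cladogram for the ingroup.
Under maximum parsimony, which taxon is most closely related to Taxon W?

Character polarity is set by the outgroup: the derived state is whichever differs from the outgroup's state, so for petiole constricted, gular pouch the derived state is 'absent', and for the remaining characters it is 'present'.
lateral line (derived state 'present') is shared by Taxon P, Taxon S, Taxon W, and Taxon X — a synapomorphy uniting that clade.
Only Taxon D, Taxon P, Taxon S, Taxon W, and Taxon X show the derived state 'present' for spiracle pair III lost, supporting them as a clade.
petiole constricted: derived state 'absent' in Taxon S, Taxon W, and Taxon X only — synapomorphy for {Taxon S, Taxon W, Taxon X}.
gular pouch (derived state 'absent') is unique to Taxon P (autapomorphy; uninformative for grouping).
Only Taxon S and Taxon W show the derived state 'present' for calcified operculum, supporting them as a clade.
Most parsimonious ingroup topology: ((Taxon D,((Taxon X,(Taxon S,Taxon W)),Taxon P)),Taxon L).
Taxon W and Taxon S form a cherry on this tree, so they are sister taxa.

Taxon S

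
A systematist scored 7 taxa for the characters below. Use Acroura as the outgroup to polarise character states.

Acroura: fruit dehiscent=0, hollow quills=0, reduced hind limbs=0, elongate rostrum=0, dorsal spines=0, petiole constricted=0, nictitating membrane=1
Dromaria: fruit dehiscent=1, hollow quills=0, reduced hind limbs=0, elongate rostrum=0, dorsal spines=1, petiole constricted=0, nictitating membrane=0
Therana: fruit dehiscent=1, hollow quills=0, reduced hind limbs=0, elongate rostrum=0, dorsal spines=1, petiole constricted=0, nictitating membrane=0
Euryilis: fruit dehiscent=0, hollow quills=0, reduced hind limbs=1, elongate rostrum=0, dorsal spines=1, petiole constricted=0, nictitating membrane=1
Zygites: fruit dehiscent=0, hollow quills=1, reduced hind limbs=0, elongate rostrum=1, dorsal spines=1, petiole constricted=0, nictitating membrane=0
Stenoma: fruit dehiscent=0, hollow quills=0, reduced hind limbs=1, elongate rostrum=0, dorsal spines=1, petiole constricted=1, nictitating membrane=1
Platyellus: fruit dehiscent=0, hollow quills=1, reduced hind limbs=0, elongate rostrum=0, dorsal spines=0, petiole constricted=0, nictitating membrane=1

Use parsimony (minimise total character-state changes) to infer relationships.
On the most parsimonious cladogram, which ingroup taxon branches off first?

Platyellus

Character polarity is set by the outgroup: the derived state is whichever differs from the outgroup's state, so for nictitating membrane the derived state is '0', and for the remaining characters it is '1'.
fruit dehiscent (derived state '1') is shared by Dromaria and Therana — a synapomorphy uniting that clade.
hollow quills groups Platyellus and Zygites, which is incompatible with the clades supported by the remaining characters; treating it as convergent (homoplasy) costs fewer steps than any alternative tree.
Only Euryilis and Stenoma show the derived state '1' for reduced hind limbs, supporting them as a clade.
elongate rostrum (derived state '1') is unique to Zygites (autapomorphy; uninformative for grouping).
dorsal spines (derived state '1') is shared by Dromaria, Euryilis, Stenoma, Therana, and Zygites — a synapomorphy uniting that clade.
petiole constricted: derived state '1' in Stenoma only — an autapomorphy, so it tells us nothing about relationships among taxa.
nictitating membrane: derived state '0' in Dromaria, Therana, and Zygites only — synapomorphy for {Dromaria, Therana, Zygites}.
Most parsimonious ingroup topology: ((((Dromaria,Therana),Zygites),(Euryilis,Stenoma)),Platyellus).
Platyellus is sister to the clade containing all other ingroup taxa, so it is the earliest-diverging (most basal) ingroup lineage.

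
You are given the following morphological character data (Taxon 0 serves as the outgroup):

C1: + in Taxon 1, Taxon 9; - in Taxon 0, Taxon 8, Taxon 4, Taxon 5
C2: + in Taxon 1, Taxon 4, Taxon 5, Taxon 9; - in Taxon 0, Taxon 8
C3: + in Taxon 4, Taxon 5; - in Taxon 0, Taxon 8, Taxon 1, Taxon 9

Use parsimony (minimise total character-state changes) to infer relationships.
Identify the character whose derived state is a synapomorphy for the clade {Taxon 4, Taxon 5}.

The outgroup has state '-' for every character, so '+' is the derived state throughout.
C1: derived state '+' in Taxon 1 and Taxon 9 only — synapomorphy for {Taxon 1, Taxon 9}.
C2: derived state '+' in Taxon 1, Taxon 4, Taxon 5, and Taxon 9 only — synapomorphy for {Taxon 1, Taxon 4, Taxon 5, Taxon 9}.
Only Taxon 4 and Taxon 5 show the derived state '+' for C3, supporting them as a clade.
Most parsimonious ingroup topology: (Taxon 8,((Taxon 1,Taxon 9),(Taxon 4,Taxon 5))).
The clade {Taxon 4, Taxon 5} is supported by C3: its derived state '+' occurs in exactly those taxa and in no other taxon (including the outgroup).

C3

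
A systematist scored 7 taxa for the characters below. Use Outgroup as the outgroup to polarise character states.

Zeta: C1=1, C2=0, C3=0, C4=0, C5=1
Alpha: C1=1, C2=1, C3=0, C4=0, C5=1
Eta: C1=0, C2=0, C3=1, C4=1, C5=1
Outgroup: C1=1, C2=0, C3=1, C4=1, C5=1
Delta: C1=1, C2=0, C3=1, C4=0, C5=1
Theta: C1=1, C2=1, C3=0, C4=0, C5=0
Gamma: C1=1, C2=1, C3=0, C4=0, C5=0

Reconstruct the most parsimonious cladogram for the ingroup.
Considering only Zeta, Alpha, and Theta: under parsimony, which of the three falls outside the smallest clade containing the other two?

Character polarity is set by the outgroup: the derived state is whichever differs from the outgroup's state, so for C1, C3, C4, C5 the derived state is '0', and for the remaining characters it is '1'.
C1: derived state '0' in Eta only — an autapomorphy, so it tells us nothing about relationships among taxa.
Only Alpha, Gamma, and Theta show the derived state '1' for C2, supporting them as a clade.
Only Alpha, Gamma, Theta, and Zeta show the derived state '0' for C3, supporting them as a clade.
C4: derived state '0' in Alpha, Delta, Gamma, Theta, and Zeta only — synapomorphy for {Alpha, Delta, Gamma, Theta, Zeta}.
Only Gamma and Theta show the derived state '0' for C5, supporting them as a clade.
Most parsimonious ingroup topology: (((((Theta,Gamma),Alpha),Zeta),Delta),Eta).
Alpha and Theta share a more recent common ancestor with each other than either does with Zeta, so Zeta is the least closely related of the three.

Zeta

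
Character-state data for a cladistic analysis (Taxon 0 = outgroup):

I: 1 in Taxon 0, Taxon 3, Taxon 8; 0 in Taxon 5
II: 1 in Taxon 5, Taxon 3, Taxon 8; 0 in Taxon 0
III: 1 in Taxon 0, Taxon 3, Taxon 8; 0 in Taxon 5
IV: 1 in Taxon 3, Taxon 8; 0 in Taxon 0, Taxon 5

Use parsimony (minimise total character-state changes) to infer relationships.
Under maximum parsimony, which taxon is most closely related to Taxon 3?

Character polarity is set by the outgroup: the derived state is whichever differs from the outgroup's state, so for I, III the derived state is '0', and for the remaining characters it is '1'.
I (derived state '0') is unique to Taxon 5 (autapomorphy; uninformative for grouping).
II (derived state '1') is shared by all ingroup taxa — unites the whole ingroup.
III: derived state '0' in Taxon 5 only — an autapomorphy, so it tells us nothing about relationships among taxa.
IV: derived state '1' in Taxon 3 and Taxon 8 only — synapomorphy for {Taxon 3, Taxon 8}.
Most parsimonious ingroup topology: (Taxon 5,(Taxon 3,Taxon 8)).
Taxon 3 and Taxon 8 form a cherry on this tree, so they are sister taxa.

Taxon 8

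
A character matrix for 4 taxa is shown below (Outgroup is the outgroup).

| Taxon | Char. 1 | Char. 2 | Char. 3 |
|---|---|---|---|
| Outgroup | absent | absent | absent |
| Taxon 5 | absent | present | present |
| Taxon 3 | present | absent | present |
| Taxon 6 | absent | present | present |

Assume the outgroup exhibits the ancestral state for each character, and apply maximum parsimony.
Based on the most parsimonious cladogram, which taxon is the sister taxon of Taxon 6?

Taxon 5

The outgroup has state 'absent' for every character, so 'present' is the derived state throughout.
Char. 1 (derived state 'present') is unique to Taxon 3 (autapomorphy; uninformative for grouping).
Char. 2 (derived state 'present') is shared by Taxon 5 and Taxon 6 — a synapomorphy uniting that clade.
All ingroup taxa share the derived state 'present' for Char. 3; it defines the ingroup but does not resolve relationships within it.
Most parsimonious ingroup topology: ((Taxon 5,Taxon 6),Taxon 3).
Taxon 6 and Taxon 5 form a cherry on this tree, so they are sister taxa.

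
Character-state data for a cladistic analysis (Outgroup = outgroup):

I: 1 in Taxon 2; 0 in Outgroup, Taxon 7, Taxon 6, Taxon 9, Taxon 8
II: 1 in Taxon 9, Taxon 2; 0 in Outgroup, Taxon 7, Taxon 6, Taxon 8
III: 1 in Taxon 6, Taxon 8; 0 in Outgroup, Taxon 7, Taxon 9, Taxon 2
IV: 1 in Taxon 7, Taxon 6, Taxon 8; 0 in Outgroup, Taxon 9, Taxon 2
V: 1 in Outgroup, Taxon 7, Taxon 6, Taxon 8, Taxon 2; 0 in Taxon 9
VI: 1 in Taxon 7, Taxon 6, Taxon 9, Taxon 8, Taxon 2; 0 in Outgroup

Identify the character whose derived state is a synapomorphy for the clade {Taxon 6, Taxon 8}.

III

Character polarity is set by the outgroup: the derived state is whichever differs from the outgroup's state, so for V the derived state is '0', and for the remaining characters it is '1'.
I (derived state '1') is unique to Taxon 2 (autapomorphy; uninformative for grouping).
II (derived state '1') is shared by Taxon 2 and Taxon 9 — a synapomorphy uniting that clade.
III: derived state '1' in Taxon 6 and Taxon 8 only — synapomorphy for {Taxon 6, Taxon 8}.
IV: derived state '1' in Taxon 6, Taxon 7, and Taxon 8 only — synapomorphy for {Taxon 6, Taxon 7, Taxon 8}.
V: derived state '0' in Taxon 9 only — an autapomorphy, so it tells us nothing about relationships among taxa.
All ingroup taxa share the derived state '1' for VI; it defines the ingroup but does not resolve relationships within it.
Most parsimonious ingroup topology: ((Taxon 7,(Taxon 6,Taxon 8)),(Taxon 9,Taxon 2)).
The clade {Taxon 6, Taxon 8} is supported by III: its derived state '1' occurs in exactly those taxa and in no other taxon (including the outgroup).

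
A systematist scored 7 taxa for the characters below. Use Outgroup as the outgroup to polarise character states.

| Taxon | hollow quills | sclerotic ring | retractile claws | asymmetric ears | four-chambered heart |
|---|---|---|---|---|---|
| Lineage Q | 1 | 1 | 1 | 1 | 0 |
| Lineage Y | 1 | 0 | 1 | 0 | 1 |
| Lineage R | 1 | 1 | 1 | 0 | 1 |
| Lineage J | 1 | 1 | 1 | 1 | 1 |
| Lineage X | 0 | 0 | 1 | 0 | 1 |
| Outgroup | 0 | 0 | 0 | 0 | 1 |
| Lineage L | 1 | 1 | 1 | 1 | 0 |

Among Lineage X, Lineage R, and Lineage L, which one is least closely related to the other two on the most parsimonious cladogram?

Character polarity is set by the outgroup: the derived state is whichever differs from the outgroup's state, so for four-chambered heart the derived state is '0', and for the remaining characters it is '1'.
Only Lineage J, Lineage L, Lineage Q, Lineage R, and Lineage Y show the derived state '1' for hollow quills, supporting them as a clade.
sclerotic ring: derived state '1' in Lineage J, Lineage L, Lineage Q, and Lineage R only — synapomorphy for {Lineage J, Lineage L, Lineage Q, Lineage R}.
All ingroup taxa share the derived state '1' for retractile claws; it defines the ingroup but does not resolve relationships within it.
asymmetric ears (derived state '1') is shared by Lineage J, Lineage L, and Lineage Q — a synapomorphy uniting that clade.
Only Lineage L and Lineage Q show the derived state '0' for four-chambered heart, supporting them as a clade.
Most parsimonious ingroup topology: (((((Lineage Q,Lineage L),Lineage J),Lineage R),Lineage Y),Lineage X).
Lineage L and Lineage R share a more recent common ancestor with each other than either does with Lineage X, so Lineage X is the least closely related of the three.

Lineage X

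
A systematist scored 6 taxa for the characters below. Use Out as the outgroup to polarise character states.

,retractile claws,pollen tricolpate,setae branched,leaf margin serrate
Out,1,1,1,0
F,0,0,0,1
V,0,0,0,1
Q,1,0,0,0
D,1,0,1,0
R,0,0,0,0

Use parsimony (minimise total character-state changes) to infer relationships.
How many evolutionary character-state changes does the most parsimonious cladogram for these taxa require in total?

4

Character polarity is set by the outgroup: the derived state is whichever differs from the outgroup's state, so for retractile claws, pollen tricolpate, setae branched the derived state is '0', and for the remaining characters it is '1'.
retractile claws: derived state '0' in F, R, and V only — synapomorphy for {F, R, V}.
pollen tricolpate (derived state '0') is shared by all ingroup taxa — unites the whole ingroup.
Only F, Q, R, and V show the derived state '0' for setae branched, supporting them as a clade.
leaf margin serrate (derived state '1') is shared by F and V — a synapomorphy uniting that clade.
Most parsimonious ingroup topology: ((((F,V),R),Q),D).
Changes per character on this tree: retractile claws: 1; pollen tricolpate: 1; setae branched: 1; leaf margin serrate: 1.
Total = 4.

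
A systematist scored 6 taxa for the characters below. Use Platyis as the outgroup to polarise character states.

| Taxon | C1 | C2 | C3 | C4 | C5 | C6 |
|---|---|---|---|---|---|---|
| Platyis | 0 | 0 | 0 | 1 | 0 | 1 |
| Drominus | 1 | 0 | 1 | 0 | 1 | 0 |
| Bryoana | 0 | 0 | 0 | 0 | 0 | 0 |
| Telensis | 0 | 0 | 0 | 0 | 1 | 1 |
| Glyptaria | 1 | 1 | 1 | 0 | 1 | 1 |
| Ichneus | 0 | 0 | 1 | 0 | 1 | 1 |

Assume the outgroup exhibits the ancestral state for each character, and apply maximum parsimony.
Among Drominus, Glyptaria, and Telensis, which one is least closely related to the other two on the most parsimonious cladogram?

Telensis

Character polarity is set by the outgroup: the derived state is whichever differs from the outgroup's state, so for C4, C6 the derived state is '0', and for the remaining characters it is '1'.
C1 (derived state '1') is shared by Drominus and Glyptaria — a synapomorphy uniting that clade.
C2: derived state '1' in Glyptaria only — an autapomorphy, so it tells us nothing about relationships among taxa.
C3: derived state '1' in Drominus, Glyptaria, and Ichneus only — synapomorphy for {Drominus, Glyptaria, Ichneus}.
C4 (derived state '0') is shared by all ingroup taxa — unites the whole ingroup.
C5 (derived state '1') is shared by Drominus, Glyptaria, Ichneus, and Telensis — a synapomorphy uniting that clade.
C6 (state '0') occurs in Bryoana and Drominus but conflicts with the nesting implied by the other characters — most parsimoniously interpreted as homoplasy.
Most parsimonious ingroup topology: ((((Drominus,Glyptaria),Ichneus),Telensis),Bryoana).
Drominus and Glyptaria share a more recent common ancestor with each other than either does with Telensis, so Telensis is the least closely related of the three.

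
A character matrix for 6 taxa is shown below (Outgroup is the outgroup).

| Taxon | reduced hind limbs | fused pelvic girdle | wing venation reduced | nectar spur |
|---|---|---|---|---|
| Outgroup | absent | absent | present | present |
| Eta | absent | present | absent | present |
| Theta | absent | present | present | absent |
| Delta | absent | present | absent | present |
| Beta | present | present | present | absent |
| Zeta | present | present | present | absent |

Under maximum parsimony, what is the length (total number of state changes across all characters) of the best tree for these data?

4

Character polarity is set by the outgroup: the derived state is whichever differs from the outgroup's state, so for wing venation reduced, nectar spur the derived state is 'absent', and for the remaining characters it is 'present'.
reduced hind limbs: derived state 'present' in Beta and Zeta only — synapomorphy for {Beta, Zeta}.
All ingroup taxa share the derived state 'present' for fused pelvic girdle; it defines the ingroup but does not resolve relationships within it.
wing venation reduced: derived state 'absent' in Delta and Eta only — synapomorphy for {Delta, Eta}.
nectar spur: derived state 'absent' in Beta, Theta, and Zeta only — synapomorphy for {Beta, Theta, Zeta}.
Most parsimonious ingroup topology: ((Eta,Delta),(Theta,(Beta,Zeta))).
Changes per character on this tree: reduced hind limbs: 1; fused pelvic girdle: 1; wing venation reduced: 1; nectar spur: 1.
Total = 4.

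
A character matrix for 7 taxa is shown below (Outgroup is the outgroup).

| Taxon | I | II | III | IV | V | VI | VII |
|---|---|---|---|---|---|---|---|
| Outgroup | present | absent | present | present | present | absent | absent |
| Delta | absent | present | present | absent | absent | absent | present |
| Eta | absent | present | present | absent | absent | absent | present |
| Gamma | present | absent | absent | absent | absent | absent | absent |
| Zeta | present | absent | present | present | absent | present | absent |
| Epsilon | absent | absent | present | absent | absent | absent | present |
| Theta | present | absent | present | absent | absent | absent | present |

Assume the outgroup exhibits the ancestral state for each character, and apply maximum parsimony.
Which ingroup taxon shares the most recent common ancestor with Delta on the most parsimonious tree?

Eta

Character polarity is set by the outgroup: the derived state is whichever differs from the outgroup's state, so for I, III, IV, V the derived state is 'absent', and for the remaining characters it is 'present'.
I: derived state 'absent' in Delta, Epsilon, and Eta only — synapomorphy for {Delta, Epsilon, Eta}.
Only Delta and Eta show the derived state 'present' for II, supporting them as a clade.
III (derived state 'absent') is unique to Gamma (autapomorphy; uninformative for grouping).
Only Delta, Epsilon, Eta, Gamma, and Theta show the derived state 'absent' for IV, supporting them as a clade.
V (derived state 'absent') is shared by all ingroup taxa — unites the whole ingroup.
VI (derived state 'present') is unique to Zeta (autapomorphy; uninformative for grouping).
Only Delta, Epsilon, Eta, and Theta show the derived state 'present' for VII, supporting them as a clade.
Most parsimonious ingroup topology: (((((Delta,Eta),Epsilon),Theta),Gamma),Zeta).
Delta and Eta form a cherry on this tree, so they are sister taxa.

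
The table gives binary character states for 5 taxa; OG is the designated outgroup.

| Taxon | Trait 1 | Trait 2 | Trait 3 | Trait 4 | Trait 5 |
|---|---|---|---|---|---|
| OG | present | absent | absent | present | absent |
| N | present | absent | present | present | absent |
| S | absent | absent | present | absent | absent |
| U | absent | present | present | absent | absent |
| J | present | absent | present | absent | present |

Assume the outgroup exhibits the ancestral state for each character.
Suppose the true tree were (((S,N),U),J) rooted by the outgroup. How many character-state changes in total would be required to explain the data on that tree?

7

Map each character onto (((S,N),U),J) (rooted by OG) and count the minimum state changes it requires (Fitch parsimony):
Trait 1: 2; Trait 2: 1; Trait 3: 1; Trait 4: 2; Trait 5: 1.
Total tree length = 7.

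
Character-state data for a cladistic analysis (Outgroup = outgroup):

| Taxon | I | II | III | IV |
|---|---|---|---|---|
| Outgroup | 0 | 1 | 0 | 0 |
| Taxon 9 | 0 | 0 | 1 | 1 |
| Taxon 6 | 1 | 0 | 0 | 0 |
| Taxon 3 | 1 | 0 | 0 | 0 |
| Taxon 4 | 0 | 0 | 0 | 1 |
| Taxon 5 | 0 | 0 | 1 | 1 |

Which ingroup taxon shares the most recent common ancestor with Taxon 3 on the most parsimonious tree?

Taxon 6

Character polarity is set by the outgroup: the derived state is whichever differs from the outgroup's state, so for II the derived state is '0', and for the remaining characters it is '1'.
I: derived state '1' in Taxon 3 and Taxon 6 only — synapomorphy for {Taxon 3, Taxon 6}.
II (derived state '0') is shared by all ingroup taxa — unites the whole ingroup.
III (derived state '1') is shared by Taxon 5 and Taxon 9 — a synapomorphy uniting that clade.
IV: derived state '1' in Taxon 4, Taxon 5, and Taxon 9 only — synapomorphy for {Taxon 4, Taxon 5, Taxon 9}.
Most parsimonious ingroup topology: (((Taxon 9,Taxon 5),Taxon 4),(Taxon 6,Taxon 3)).
Taxon 3 and Taxon 6 form a cherry on this tree, so they are sister taxa.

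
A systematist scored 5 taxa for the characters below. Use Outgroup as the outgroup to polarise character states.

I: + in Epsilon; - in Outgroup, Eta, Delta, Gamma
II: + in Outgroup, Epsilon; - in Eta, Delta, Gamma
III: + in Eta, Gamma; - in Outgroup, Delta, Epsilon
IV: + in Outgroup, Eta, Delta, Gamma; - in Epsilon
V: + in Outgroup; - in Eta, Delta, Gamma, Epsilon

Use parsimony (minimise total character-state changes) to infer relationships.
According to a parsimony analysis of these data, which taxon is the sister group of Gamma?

Eta

Character polarity is set by the outgroup: the derived state is whichever differs from the outgroup's state, so for II, IV, V the derived state is '-', and for the remaining characters it is '+'.
I: derived state '+' in Epsilon only — an autapomorphy, so it tells us nothing about relationships among taxa.
II: derived state '-' in Delta, Eta, and Gamma only — synapomorphy for {Delta, Eta, Gamma}.
III: derived state '+' in Eta and Gamma only — synapomorphy for {Eta, Gamma}.
IV (derived state '-') is unique to Epsilon (autapomorphy; uninformative for grouping).
All ingroup taxa share the derived state '-' for V; it defines the ingroup but does not resolve relationships within it.
Most parsimonious ingroup topology: (((Gamma,Eta),Delta),Epsilon).
Gamma and Eta form a cherry on this tree, so they are sister taxa.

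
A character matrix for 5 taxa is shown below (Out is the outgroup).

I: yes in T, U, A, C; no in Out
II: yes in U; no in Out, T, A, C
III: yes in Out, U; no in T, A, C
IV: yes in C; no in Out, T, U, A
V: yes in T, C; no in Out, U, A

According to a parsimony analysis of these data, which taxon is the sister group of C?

Character polarity is set by the outgroup: the derived state is whichever differs from the outgroup's state, so for III the derived state is 'no', and for the remaining characters it is 'yes'.
I (derived state 'yes') is shared by all ingroup taxa — unites the whole ingroup.
II: derived state 'yes' in U only — an autapomorphy, so it tells us nothing about relationships among taxa.
III (derived state 'no') is shared by A, C, and T — a synapomorphy uniting that clade.
IV: derived state 'yes' in C only — an autapomorphy, so it tells us nothing about relationships among taxa.
V: derived state 'yes' in C and T only — synapomorphy for {C, T}.
Most parsimonious ingroup topology: (((T,C),A),U).
C and T form a cherry on this tree, so they are sister taxa.

T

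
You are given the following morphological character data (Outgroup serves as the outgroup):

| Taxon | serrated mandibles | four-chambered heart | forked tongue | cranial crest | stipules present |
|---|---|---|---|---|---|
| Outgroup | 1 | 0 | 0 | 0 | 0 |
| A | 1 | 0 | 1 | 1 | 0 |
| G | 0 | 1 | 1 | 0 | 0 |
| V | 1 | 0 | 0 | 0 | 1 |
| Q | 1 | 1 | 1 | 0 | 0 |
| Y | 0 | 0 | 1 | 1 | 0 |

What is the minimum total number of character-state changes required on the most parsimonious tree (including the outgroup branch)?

6

Character polarity is set by the outgroup: the derived state is whichever differs from the outgroup's state, so for serrated mandibles the derived state is '0', and for the remaining characters it is '1'.
serrated mandibles (state '0') occurs in G and Y but conflicts with the nesting implied by the other characters — most parsimoniously interpreted as homoplasy.
four-chambered heart (derived state '1') is shared by G and Q — a synapomorphy uniting that clade.
forked tongue: derived state '1' in A, G, Q, and Y only — synapomorphy for {A, G, Q, Y}.
cranial crest (derived state '1') is shared by A and Y — a synapomorphy uniting that clade.
stipules present (derived state '1') is unique to V (autapomorphy; uninformative for grouping).
Most parsimonious ingroup topology: (((A,Y),(G,Q)),V).
Changes per character on this tree: serrated mandibles: 2; four-chambered heart: 1; forked tongue: 1; cranial crest: 1; stipules present: 1.
Total = 6.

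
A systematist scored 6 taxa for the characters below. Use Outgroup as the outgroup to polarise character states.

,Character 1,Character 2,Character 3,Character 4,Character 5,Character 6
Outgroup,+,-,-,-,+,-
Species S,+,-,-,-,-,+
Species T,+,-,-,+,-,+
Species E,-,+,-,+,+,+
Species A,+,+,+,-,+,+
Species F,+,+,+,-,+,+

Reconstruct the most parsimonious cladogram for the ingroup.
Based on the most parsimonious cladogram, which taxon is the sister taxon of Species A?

Species F

Character polarity is set by the outgroup: the derived state is whichever differs from the outgroup's state, so for Character 1, Character 5 the derived state is '-', and for the remaining characters it is '+'.
Character 1 (derived state '-') is unique to Species E (autapomorphy; uninformative for grouping).
Character 2: derived state '+' in Species A, Species E, and Species F only — synapomorphy for {Species A, Species E, Species F}.
Character 3: derived state '+' in Species A and Species F only — synapomorphy for {Species A, Species F}.
Character 4 (state '+') occurs in Species E and Species T but conflicts with the nesting implied by the other characters — most parsimoniously interpreted as homoplasy.
Only Species S and Species T show the derived state '-' for Character 5, supporting them as a clade.
All ingroup taxa share the derived state '+' for Character 6; it defines the ingroup but does not resolve relationships within it.
Most parsimonious ingroup topology: ((Species S,Species T),(Species E,(Species A,Species F))).
Species A and Species F form a cherry on this tree, so they are sister taxa.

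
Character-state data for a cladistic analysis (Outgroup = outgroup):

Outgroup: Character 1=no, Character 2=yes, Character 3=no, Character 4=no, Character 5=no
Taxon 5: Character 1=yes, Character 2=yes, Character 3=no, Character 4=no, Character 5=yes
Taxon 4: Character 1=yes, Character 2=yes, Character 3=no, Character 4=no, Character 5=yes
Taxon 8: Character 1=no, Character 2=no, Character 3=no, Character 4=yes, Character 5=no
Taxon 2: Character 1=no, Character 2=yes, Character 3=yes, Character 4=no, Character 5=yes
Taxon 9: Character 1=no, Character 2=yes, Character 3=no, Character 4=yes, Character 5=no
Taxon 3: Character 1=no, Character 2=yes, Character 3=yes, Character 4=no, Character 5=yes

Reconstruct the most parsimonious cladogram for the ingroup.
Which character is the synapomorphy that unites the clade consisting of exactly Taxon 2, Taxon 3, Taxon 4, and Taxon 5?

Character 5

Character polarity is set by the outgroup: the derived state is whichever differs from the outgroup's state, so for Character 2 the derived state is 'no', and for the remaining characters it is 'yes'.
Character 1: derived state 'yes' in Taxon 4 and Taxon 5 only — synapomorphy for {Taxon 4, Taxon 5}.
Character 2: derived state 'no' in Taxon 8 only — an autapomorphy, so it tells us nothing about relationships among taxa.
Character 3 (derived state 'yes') is shared by Taxon 2 and Taxon 3 — a synapomorphy uniting that clade.
Character 4 (derived state 'yes') is shared by Taxon 8 and Taxon 9 — a synapomorphy uniting that clade.
Character 5 (derived state 'yes') is shared by Taxon 2, Taxon 3, Taxon 4, and Taxon 5 — a synapomorphy uniting that clade.
Most parsimonious ingroup topology: (((Taxon 5,Taxon 4),(Taxon 2,Taxon 3)),(Taxon 8,Taxon 9)).
The clade {Taxon 2, Taxon 3, Taxon 4, Taxon 5} is supported by Character 5: its derived state 'yes' occurs in exactly those taxa and in no other taxon (including the outgroup).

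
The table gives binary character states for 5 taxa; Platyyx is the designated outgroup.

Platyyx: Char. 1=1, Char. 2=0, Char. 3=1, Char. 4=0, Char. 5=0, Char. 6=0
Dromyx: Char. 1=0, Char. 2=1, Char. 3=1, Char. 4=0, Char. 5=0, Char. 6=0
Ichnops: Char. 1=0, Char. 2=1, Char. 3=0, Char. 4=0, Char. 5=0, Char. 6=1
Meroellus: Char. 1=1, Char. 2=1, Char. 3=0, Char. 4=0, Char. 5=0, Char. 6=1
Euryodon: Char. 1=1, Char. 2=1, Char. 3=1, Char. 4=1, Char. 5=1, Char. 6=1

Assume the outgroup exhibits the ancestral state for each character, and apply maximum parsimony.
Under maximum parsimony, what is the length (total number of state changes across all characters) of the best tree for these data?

7

Character polarity is set by the outgroup: the derived state is whichever differs from the outgroup's state, so for Char. 1, Char. 3 the derived state is '0', and for the remaining characters it is '1'.
Char. 1 (state '0') occurs in Dromyx and Ichnops but conflicts with the nesting implied by the other characters — most parsimoniously interpreted as homoplasy.
Char. 2 (derived state '1') is shared by all ingroup taxa — unites the whole ingroup.
Char. 3: derived state '0' in Ichnops and Meroellus only — synapomorphy for {Ichnops, Meroellus}.
Char. 4: derived state '1' in Euryodon only — an autapomorphy, so it tells us nothing about relationships among taxa.
Char. 5 (derived state '1') is unique to Euryodon (autapomorphy; uninformative for grouping).
Only Euryodon, Ichnops, and Meroellus show the derived state '1' for Char. 6, supporting them as a clade.
Most parsimonious ingroup topology: (Dromyx,((Ichnops,Meroellus),Euryodon)).
Changes per character on this tree: Char. 1: 2; Char. 2: 1; Char. 3: 1; Char. 4: 1; Char. 5: 1; Char. 6: 1.
Total = 7.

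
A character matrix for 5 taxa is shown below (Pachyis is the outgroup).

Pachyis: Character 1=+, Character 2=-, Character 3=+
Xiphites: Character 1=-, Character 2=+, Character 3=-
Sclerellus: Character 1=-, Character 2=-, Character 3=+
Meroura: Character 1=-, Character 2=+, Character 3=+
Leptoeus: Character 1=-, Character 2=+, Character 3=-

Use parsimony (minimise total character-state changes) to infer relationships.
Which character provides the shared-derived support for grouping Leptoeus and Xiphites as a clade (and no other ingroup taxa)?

Character 3

Character polarity is set by the outgroup: the derived state is whichever differs from the outgroup's state, so for Character 1, Character 3 the derived state is '-', and for the remaining characters it is '+'.
All ingroup taxa share the derived state '-' for Character 1; it defines the ingroup but does not resolve relationships within it.
Only Leptoeus, Meroura, and Xiphites show the derived state '+' for Character 2, supporting them as a clade.
Character 3: derived state '-' in Leptoeus and Xiphites only — synapomorphy for {Leptoeus, Xiphites}.
Most parsimonious ingroup topology: (((Xiphites,Leptoeus),Meroura),Sclerellus).
The clade {Leptoeus, Xiphites} is supported by Character 3: its derived state '-' occurs in exactly those taxa and in no other taxon (including the outgroup).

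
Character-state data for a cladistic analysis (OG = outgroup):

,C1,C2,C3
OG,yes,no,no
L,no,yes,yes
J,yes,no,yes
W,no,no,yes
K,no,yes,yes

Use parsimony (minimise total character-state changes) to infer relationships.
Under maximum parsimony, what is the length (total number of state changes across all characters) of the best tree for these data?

3

Character polarity is set by the outgroup: the derived state is whichever differs from the outgroup's state, so for C1 the derived state is 'no', and for the remaining characters it is 'yes'.
C1: derived state 'no' in K, L, and W only — synapomorphy for {K, L, W}.
C2 (derived state 'yes') is shared by K and L — a synapomorphy uniting that clade.
C3 (derived state 'yes') is shared by all ingroup taxa — unites the whole ingroup.
Most parsimonious ingroup topology: (((L,K),W),J).
Changes per character on this tree: C1: 1; C2: 1; C3: 1.
Total = 3.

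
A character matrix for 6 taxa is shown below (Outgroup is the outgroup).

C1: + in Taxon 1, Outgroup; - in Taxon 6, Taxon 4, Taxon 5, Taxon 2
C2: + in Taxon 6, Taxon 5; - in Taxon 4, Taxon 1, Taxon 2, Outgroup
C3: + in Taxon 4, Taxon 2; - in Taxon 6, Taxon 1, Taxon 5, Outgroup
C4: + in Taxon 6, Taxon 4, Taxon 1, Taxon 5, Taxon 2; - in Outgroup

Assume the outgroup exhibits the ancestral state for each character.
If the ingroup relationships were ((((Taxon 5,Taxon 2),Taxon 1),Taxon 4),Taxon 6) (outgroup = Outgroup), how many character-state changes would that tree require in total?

7

Map each character onto ((((Taxon 5,Taxon 2),Taxon 1),Taxon 4),Taxon 6) (rooted by Outgroup) and count the minimum state changes it requires (Fitch parsimony):
C1: 2; C2: 2; C3: 2; C4: 1.
Total tree length = 7.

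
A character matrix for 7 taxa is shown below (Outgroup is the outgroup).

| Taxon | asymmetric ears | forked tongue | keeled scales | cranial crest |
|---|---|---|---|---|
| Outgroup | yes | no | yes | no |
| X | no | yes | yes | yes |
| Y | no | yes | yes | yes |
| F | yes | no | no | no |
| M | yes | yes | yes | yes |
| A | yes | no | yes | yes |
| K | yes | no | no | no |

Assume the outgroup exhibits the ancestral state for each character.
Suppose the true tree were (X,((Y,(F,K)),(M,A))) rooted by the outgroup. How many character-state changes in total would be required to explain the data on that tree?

8

Map each character onto (X,((Y,(F,K)),(M,A))) (rooted by Outgroup) and count the minimum state changes it requires (Fitch parsimony):
asymmetric ears: 2; forked tongue: 3; keeled scales: 1; cranial crest: 2.
Total tree length = 8.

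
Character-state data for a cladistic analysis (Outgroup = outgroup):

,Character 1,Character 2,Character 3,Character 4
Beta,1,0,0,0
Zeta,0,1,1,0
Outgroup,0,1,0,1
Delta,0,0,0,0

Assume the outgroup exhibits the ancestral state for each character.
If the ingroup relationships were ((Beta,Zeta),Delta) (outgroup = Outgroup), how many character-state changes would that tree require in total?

5

Map each character onto ((Beta,Zeta),Delta) (rooted by Outgroup) and count the minimum state changes it requires (Fitch parsimony):
Character 1: 1; Character 2: 2; Character 3: 1; Character 4: 1.
Total tree length = 5.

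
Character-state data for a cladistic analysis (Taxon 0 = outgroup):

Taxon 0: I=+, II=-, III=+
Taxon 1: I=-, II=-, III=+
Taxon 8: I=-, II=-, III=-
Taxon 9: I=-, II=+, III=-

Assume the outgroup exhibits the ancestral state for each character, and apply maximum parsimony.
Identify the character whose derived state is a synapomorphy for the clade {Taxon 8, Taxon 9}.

Character polarity is set by the outgroup: the derived state is whichever differs from the outgroup's state, so for I, III the derived state is '-', and for the remaining characters it is '+'.
I (derived state '-') is shared by all ingroup taxa — unites the whole ingroup.
II: derived state '+' in Taxon 9 only — an autapomorphy, so it tells us nothing about relationships among taxa.
Only Taxon 8 and Taxon 9 show the derived state '-' for III, supporting them as a clade.
Most parsimonious ingroup topology: ((Taxon 9,Taxon 8),Taxon 1).
The clade {Taxon 8, Taxon 9} is supported by III: its derived state '-' occurs in exactly those taxa and in no other taxon (including the outgroup).

III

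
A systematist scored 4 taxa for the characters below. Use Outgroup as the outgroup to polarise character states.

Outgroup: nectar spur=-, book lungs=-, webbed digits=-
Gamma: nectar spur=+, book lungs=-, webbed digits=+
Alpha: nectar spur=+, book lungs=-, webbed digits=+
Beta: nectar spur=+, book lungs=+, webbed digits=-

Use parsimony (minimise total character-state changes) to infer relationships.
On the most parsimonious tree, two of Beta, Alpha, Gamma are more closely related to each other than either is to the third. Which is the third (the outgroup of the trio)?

Beta

The outgroup has state '-' for every character, so '+' is the derived state throughout.
All ingroup taxa share the derived state '+' for nectar spur; it defines the ingroup but does not resolve relationships within it.
book lungs (derived state '+') is unique to Beta (autapomorphy; uninformative for grouping).
Only Alpha and Gamma show the derived state '+' for webbed digits, supporting them as a clade.
Most parsimonious ingroup topology: ((Gamma,Alpha),Beta).
Gamma and Alpha share a more recent common ancestor with each other than either does with Beta, so Beta is the least closely related of the three.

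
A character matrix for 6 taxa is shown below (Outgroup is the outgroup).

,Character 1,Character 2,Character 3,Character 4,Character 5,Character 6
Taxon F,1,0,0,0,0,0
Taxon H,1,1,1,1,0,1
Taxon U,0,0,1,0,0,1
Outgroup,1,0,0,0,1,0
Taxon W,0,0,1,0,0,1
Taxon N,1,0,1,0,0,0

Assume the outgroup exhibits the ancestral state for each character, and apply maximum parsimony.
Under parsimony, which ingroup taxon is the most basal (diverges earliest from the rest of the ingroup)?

Taxon F

Character polarity is set by the outgroup: the derived state is whichever differs from the outgroup's state, so for Character 1, Character 5 the derived state is '0', and for the remaining characters it is '1'.
Only Taxon U and Taxon W show the derived state '0' for Character 1, supporting them as a clade.
Character 2: derived state '1' in Taxon H only — an autapomorphy, so it tells us nothing about relationships among taxa.
Only Taxon H, Taxon N, Taxon U, and Taxon W show the derived state '1' for Character 3, supporting them as a clade.
Character 4: derived state '1' in Taxon H only — an autapomorphy, so it tells us nothing about relationships among taxa.
Character 5 (derived state '0') is shared by all ingroup taxa — unites the whole ingroup.
Character 6: derived state '1' in Taxon H, Taxon U, and Taxon W only — synapomorphy for {Taxon H, Taxon U, Taxon W}.
Most parsimonious ingroup topology: ((Taxon N,(Taxon H,(Taxon U,Taxon W))),Taxon F).
Taxon F is sister to the clade containing all other ingroup taxa, so it is the earliest-diverging (most basal) ingroup lineage.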